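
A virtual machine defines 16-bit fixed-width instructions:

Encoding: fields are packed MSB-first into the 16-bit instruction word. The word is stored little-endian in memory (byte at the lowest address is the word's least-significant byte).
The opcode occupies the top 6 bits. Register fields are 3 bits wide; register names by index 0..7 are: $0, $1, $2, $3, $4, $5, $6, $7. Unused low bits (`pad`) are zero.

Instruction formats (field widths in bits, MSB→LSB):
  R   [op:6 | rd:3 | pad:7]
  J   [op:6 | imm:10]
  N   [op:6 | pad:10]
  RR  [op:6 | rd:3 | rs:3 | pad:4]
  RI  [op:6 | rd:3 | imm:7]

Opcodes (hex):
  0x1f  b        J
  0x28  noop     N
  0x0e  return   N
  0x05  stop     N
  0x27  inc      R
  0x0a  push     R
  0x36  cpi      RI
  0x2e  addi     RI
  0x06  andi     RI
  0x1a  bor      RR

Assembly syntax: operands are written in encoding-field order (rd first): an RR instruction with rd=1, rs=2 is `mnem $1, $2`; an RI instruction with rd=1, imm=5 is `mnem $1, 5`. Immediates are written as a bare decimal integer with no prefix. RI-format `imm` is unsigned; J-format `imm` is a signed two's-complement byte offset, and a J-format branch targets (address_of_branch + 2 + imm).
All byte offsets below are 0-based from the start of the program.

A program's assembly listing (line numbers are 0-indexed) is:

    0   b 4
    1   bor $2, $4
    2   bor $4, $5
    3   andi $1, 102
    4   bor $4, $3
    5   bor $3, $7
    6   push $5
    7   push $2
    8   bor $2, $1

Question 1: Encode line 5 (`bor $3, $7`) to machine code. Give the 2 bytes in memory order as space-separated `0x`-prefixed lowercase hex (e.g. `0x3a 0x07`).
0xf0 0x69

line 5 (bor): pack op=0x1a:6|rd=3:3|rs=7:3|pad=0:4 = 0x69f0; little→ f0 69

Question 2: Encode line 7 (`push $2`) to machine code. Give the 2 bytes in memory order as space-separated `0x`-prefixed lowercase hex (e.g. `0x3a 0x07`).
7. push fields op=0xa:6|rd=2:3|pad=0:7 → word 2900h → 00 29

0x00 0x29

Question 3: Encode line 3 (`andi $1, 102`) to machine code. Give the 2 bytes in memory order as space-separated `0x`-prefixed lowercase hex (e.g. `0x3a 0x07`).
0xe6 0x18

L3: andi op=0x6:6|rd=1:3|imm=102:7 ⇒ 0x18e6 ⇒ little e6 18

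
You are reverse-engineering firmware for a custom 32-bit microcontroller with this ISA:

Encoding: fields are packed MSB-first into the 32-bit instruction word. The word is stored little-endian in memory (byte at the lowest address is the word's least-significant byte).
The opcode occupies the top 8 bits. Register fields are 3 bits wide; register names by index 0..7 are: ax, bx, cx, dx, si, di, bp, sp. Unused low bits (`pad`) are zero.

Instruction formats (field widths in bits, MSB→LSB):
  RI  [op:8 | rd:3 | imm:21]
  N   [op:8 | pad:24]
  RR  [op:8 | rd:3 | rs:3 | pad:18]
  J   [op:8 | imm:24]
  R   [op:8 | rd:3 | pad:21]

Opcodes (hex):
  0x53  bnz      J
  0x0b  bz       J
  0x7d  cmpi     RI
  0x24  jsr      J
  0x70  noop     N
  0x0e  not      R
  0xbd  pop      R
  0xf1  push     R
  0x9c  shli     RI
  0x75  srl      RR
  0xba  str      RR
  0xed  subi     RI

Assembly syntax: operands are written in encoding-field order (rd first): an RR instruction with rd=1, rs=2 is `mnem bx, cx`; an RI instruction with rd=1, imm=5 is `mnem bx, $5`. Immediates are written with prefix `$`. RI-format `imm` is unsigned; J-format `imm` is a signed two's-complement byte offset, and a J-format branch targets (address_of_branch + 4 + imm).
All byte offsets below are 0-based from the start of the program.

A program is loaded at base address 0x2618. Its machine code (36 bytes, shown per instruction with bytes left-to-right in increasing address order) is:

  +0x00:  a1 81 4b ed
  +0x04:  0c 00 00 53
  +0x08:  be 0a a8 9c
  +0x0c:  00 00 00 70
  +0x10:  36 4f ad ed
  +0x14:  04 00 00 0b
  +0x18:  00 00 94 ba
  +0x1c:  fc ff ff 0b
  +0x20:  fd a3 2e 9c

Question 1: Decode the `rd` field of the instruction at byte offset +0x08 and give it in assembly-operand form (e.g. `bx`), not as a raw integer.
di

@+08  little-endian(be 0a a8 9c) = 0x9ca80abe
  opcode bits[31:24]=0x9c: shli/RI
  rd@[23:21]=0x5 ⇒ di
  imm@[20:0]=0x80abe ⇒ $527038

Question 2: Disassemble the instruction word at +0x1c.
bz $-4

+0x1c: fc ff ff 0b ⇒ word 0x0bfffffc (little)
  op=0x0bfffffc>>24=0xb ⇒ bz (J)
  imm: (w>>0)&0xffffff=0xfffffc (s24→-4) → $-4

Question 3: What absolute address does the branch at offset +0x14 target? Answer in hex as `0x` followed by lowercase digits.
0x2634

+0x14: 04 00 00 0b ⇒ word 0x0b000004 (little)
  opcode bits[31:24]=0xb: bz/J
  [23:0] imm=4 = $4
  target = base 0x2618 + off 0x14 + 4 + imm 4 = 0x2634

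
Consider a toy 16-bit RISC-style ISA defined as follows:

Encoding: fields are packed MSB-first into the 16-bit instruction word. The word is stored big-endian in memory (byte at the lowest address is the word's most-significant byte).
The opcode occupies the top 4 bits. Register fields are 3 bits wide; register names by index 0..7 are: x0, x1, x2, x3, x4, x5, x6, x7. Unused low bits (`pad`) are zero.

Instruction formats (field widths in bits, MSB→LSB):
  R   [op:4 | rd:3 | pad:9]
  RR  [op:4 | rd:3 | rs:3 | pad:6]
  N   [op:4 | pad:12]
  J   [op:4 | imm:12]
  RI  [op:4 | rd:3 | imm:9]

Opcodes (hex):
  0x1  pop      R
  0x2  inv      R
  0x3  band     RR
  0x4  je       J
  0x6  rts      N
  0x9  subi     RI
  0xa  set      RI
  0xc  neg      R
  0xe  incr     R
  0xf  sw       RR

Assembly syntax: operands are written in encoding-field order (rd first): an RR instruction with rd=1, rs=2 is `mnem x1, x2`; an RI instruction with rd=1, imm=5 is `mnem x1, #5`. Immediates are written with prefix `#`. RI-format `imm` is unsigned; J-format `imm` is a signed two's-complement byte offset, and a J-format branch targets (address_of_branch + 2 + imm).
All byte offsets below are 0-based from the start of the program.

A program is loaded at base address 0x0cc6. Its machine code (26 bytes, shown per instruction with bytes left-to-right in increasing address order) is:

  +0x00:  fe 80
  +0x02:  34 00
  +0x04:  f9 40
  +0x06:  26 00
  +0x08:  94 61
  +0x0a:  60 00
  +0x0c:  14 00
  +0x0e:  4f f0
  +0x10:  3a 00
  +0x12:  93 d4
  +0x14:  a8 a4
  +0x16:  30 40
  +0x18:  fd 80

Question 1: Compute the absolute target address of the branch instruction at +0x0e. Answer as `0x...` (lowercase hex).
@+0e  big-endian(4f f0) = 0x4ff0
  opcode bits[15:12]=0x4: je/J
  [11:0] imm=4080 (s12→-16) = #-16
  target = base 0x0cc6 + off 0x0e + 2 + imm -16 = 0x0cc6

0x0cc6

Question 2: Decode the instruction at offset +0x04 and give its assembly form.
sw x4, x5

+0x04: f9 40 ⇒ word 0xf940 (big)
  op=0xf940>>12=0xf ⇒ sw (RR)
  rd: (w>>9)&0x7=0x4 → x4
  rs: (w>>6)&0x7=0x5 → x5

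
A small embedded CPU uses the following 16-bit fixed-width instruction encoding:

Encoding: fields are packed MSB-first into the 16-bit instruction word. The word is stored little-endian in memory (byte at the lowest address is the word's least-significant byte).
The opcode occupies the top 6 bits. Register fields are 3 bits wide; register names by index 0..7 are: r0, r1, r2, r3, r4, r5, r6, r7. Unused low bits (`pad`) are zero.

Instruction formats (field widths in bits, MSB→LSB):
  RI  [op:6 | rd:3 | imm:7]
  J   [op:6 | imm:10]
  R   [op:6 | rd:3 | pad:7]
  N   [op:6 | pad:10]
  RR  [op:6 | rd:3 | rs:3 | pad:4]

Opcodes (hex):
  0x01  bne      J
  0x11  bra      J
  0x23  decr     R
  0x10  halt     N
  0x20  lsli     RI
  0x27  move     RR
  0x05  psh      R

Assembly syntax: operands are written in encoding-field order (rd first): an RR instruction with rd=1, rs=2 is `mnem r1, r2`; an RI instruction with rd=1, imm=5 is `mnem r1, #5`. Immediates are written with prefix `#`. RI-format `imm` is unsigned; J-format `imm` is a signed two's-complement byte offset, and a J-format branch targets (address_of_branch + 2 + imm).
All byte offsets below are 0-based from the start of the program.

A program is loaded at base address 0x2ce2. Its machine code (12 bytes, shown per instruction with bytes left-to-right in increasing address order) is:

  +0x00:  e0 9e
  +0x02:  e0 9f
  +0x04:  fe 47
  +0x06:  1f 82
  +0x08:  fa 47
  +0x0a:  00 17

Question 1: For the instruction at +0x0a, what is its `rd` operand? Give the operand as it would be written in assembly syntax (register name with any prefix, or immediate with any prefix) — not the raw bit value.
r6

+0x0a: 00 17 ⇒ word 0x1700 (little)
  op=0x1700>>10=0x5 ⇒ psh (R)
  rd@[9:7]=0x6 ⇒ r6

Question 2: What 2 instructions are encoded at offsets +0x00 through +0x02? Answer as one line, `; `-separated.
off 0x00: read e0 9e as little → 0x9ee0
  opcode bits[15:10]=0x27: move/RR
  rd: (w>>7)&0x7=0x5 → r5
  rs: (w>>4)&0x7=0x6 → r6
off 0x02: read e0 9f as little → 0x9fe0
  opcode bits[15:10]=0x27: move/RR
  rd: (w>>7)&0x7=0x7 → r7
  rs: (w>>4)&0x7=0x6 → r6

move r5, r6; move r7, r6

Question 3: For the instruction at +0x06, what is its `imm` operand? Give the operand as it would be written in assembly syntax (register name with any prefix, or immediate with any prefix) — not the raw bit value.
#31

off 0x06: read 1f 82 as little → 0x821f
  top 6b → 0x20 → lsli [RI]
  rd: (w>>7)&0x7=0x4 → r4
  imm: (w>>0)&0x7f=0x1f → #31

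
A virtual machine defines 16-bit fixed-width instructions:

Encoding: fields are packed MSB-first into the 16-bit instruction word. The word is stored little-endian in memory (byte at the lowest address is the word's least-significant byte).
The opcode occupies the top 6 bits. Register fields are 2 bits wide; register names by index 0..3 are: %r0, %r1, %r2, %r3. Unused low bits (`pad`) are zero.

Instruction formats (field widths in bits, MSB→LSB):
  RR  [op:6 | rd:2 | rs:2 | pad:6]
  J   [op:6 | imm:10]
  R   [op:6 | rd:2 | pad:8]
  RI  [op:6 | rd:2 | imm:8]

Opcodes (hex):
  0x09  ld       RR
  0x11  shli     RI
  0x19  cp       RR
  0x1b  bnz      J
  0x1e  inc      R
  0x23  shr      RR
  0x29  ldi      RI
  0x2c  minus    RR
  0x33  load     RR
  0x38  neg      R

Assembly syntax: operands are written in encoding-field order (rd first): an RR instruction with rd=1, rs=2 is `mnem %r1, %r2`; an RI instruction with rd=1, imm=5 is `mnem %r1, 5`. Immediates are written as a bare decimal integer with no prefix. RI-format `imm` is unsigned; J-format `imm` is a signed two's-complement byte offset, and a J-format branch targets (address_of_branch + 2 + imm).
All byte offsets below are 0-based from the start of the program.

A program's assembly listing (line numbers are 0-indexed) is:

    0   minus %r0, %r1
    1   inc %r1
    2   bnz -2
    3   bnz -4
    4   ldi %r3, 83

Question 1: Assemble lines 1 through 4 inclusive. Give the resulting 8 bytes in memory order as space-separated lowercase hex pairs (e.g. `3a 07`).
00 79 fe 6f fc 6f 53 a7

1. inc fields op=0x1e:6|rd=1:2|pad=0:8 → word 7900h → 00 79
2. bnz fields op=0x1b:6|imm=-2:10 → word 6ffeh → fe 6f
3. bnz fields op=0x1b:6|imm=-4:10 → word 6ffch → fc 6f
4. ldi fields op=0x29:6|rd=3:2|imm=83:8 → word a753h → 53 a7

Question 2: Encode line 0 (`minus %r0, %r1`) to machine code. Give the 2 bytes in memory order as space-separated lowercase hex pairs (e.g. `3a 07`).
0. minus fields op=0x2c:6|rd=0:2|rs=1:2|pad=0:6 → word b040h → 40 b0

40 b0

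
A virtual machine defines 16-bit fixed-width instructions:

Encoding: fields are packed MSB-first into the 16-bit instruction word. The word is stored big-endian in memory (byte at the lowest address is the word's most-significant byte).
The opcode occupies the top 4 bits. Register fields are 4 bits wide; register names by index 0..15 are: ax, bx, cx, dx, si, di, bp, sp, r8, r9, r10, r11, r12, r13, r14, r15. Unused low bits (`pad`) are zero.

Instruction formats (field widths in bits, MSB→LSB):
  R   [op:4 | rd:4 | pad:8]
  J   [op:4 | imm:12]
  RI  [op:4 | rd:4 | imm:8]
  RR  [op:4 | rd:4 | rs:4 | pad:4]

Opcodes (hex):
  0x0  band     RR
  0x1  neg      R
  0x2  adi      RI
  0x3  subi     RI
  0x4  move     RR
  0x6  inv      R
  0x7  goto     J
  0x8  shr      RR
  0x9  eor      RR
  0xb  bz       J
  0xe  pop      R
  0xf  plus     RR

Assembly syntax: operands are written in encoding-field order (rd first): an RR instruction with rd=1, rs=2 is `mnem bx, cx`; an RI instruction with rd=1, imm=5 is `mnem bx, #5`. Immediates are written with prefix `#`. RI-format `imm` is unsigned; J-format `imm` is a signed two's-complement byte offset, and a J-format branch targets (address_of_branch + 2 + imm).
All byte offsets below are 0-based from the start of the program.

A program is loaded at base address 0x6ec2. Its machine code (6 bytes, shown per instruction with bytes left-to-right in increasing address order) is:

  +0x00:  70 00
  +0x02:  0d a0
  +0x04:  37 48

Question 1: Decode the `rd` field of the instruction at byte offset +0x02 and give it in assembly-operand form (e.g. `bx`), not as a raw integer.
r13

off 0x02: read 0d a0 as big → 0x0da0
  top 4b → 0x0 → band [RR]
  [11:8] rd=13 = r13
  [7:4] rs=10 = r10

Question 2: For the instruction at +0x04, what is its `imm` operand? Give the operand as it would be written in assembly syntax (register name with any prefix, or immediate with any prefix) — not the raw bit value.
[04] 37 48 → 0x3748
  op=0x3748>>12=0x3 ⇒ subi (RI)
  rd: (w>>8)&0xf=0x7 → sp
  imm: (w>>0)&0xff=0x48 → #72

#72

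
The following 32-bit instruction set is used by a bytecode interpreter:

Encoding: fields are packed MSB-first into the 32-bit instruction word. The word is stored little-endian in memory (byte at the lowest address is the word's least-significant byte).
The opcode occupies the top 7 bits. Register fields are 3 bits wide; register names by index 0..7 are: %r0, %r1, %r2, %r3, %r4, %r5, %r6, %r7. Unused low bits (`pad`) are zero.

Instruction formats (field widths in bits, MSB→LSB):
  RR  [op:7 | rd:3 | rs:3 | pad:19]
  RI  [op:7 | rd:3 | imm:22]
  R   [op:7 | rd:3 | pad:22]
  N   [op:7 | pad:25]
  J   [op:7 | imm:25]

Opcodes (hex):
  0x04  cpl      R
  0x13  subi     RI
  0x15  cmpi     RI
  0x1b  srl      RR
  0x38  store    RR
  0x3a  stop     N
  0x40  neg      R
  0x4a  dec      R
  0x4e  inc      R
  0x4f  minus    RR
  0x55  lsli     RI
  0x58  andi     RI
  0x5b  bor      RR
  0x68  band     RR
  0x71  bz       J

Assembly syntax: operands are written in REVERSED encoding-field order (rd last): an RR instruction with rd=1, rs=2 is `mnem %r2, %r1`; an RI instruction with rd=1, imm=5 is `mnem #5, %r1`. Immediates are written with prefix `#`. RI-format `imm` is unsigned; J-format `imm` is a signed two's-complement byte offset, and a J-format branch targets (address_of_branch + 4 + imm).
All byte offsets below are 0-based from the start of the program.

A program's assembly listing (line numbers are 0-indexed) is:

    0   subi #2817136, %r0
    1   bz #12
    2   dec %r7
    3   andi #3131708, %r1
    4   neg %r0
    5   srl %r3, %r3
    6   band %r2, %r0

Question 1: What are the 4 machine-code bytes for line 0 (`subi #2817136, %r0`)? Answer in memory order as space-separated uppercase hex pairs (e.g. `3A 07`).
70 FC 2A 26

line 0 (subi): pack op=0x13:7|rd=0:3|imm=2817136:22 = 0x262afc70; little→ 70 fc 2a 26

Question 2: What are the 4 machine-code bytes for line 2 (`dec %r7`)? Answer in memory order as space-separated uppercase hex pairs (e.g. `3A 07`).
2. dec fields op=0x4a:7|rd=7:3|pad=0:22 → word 95c00000h → 00 00 c0 95

00 00 C0 95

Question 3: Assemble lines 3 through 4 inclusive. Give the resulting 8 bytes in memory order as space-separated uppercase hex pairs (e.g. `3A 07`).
L3: andi op=0x58:7|rd=1:3|imm=3131708:22 ⇒ 0xb06fc93c ⇒ little 3c c9 6f b0
L4: neg op=0x40:7|rd=0:3|pad=0:22 ⇒ 0x80000000 ⇒ little 00 00 00 80

3C C9 6F B0 00 00 00 80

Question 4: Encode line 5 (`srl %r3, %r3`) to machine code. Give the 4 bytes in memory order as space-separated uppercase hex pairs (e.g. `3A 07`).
L5: srl op=0x1b:7|rd=3:3|rs=3:3|pad=0:19 ⇒ 0x36d80000 ⇒ little 00 00 d8 36

00 00 D8 36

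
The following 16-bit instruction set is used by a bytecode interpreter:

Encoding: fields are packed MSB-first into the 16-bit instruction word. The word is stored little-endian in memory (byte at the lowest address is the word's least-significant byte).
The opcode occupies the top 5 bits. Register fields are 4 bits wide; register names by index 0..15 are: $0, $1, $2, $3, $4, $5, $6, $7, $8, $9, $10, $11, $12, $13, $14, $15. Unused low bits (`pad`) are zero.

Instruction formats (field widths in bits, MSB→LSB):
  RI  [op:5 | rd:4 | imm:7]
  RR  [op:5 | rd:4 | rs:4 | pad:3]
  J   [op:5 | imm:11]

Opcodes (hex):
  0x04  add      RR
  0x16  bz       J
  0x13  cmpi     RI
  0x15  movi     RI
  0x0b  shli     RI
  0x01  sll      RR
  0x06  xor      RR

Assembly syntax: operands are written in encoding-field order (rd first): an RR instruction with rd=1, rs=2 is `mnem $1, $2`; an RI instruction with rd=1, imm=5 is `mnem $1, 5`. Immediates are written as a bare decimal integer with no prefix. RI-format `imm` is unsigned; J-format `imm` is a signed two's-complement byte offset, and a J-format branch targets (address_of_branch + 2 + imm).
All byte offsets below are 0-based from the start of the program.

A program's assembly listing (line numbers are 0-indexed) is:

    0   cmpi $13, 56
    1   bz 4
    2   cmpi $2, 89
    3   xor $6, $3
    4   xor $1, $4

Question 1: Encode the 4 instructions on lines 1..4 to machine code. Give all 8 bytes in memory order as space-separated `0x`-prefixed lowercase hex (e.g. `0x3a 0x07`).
L1: bz op=0x16:5|imm=4:11 ⇒ 0xb004 ⇒ little 04 b0
L2: cmpi op=0x13:5|rd=2:4|imm=89:7 ⇒ 0x9959 ⇒ little 59 99
L3: xor op=0x6:5|rd=6:4|rs=3:4|pad=0:3 ⇒ 0x3318 ⇒ little 18 33
L4: xor op=0x6:5|rd=1:4|rs=4:4|pad=0:3 ⇒ 0x30a0 ⇒ little a0 30

0x04 0xb0 0x59 0x99 0x18 0x33 0xa0 0x30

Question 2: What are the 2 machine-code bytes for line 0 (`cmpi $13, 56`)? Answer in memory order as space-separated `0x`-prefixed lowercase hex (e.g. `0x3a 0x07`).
0xb8 0x9e

L0: cmpi op=0x13:5|rd=13:4|imm=56:7 ⇒ 0x9eb8 ⇒ little b8 9e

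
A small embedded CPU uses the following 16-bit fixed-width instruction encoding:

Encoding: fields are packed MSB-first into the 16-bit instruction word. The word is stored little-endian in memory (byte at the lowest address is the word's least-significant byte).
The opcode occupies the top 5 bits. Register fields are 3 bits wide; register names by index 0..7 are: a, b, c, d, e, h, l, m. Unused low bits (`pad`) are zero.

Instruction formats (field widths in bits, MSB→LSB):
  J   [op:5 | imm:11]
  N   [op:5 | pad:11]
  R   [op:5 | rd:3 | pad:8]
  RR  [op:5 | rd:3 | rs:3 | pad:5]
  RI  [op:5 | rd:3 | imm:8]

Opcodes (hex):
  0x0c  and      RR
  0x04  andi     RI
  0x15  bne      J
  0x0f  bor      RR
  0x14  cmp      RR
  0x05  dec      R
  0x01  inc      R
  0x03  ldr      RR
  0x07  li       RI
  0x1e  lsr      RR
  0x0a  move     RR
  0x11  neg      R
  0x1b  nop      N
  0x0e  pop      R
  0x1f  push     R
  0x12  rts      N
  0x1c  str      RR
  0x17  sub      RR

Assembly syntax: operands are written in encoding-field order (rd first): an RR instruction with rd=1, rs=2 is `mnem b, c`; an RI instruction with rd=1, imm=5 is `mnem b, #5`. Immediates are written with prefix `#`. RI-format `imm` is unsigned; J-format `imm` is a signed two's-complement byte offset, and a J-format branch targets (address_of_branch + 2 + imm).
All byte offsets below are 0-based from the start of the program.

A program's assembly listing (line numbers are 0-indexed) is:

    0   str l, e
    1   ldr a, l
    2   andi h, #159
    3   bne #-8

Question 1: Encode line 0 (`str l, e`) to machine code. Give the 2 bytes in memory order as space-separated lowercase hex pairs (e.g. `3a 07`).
line 0 (str): pack op=0x1c:5|rd=6:3|rs=4:3|pad=0:5 = 0xe680; little→ 80 e6

80 e6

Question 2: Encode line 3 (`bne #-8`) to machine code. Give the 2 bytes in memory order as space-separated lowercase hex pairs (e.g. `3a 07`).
3. bne fields op=0x15:5|imm=-8:11 → word aff8h → f8 af

f8 af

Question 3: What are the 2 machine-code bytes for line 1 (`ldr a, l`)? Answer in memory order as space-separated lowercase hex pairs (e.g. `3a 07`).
c0 18

line 1 (ldr): pack op=0x3:5|rd=0:3|rs=6:3|pad=0:5 = 0x18c0; little→ c0 18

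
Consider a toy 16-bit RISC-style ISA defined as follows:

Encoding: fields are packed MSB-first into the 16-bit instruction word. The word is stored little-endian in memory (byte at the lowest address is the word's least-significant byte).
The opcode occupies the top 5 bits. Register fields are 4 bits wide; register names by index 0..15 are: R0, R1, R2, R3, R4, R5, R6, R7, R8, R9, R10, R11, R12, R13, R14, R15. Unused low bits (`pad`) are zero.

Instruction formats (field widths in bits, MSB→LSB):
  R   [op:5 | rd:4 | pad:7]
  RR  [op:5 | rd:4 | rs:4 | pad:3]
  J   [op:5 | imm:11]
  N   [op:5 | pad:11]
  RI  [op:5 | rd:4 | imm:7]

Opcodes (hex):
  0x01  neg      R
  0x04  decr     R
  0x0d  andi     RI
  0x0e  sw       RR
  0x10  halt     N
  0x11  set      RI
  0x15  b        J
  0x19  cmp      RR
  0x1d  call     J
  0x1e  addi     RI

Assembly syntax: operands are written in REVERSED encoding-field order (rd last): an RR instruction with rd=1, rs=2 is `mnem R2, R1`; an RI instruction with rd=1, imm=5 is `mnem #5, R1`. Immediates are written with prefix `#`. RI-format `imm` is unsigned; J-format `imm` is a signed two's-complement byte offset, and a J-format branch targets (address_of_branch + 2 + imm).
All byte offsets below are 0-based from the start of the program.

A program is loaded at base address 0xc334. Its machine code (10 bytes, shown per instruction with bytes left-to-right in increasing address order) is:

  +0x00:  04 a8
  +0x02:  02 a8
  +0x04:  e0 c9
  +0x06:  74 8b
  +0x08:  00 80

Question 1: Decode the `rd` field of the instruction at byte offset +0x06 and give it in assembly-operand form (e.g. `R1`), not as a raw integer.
[06] 74 8b → 0x8b74
  op=0x8b74>>11=0x11 ⇒ set (RI)
  [10:7] rd=6 = R6
  [6:0] imm=116 = #116

R6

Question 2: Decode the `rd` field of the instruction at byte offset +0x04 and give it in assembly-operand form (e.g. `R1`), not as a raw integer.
R3

@+04  little-endian(e0 c9) = 0xc9e0
  op=0xc9e0>>11=0x19 ⇒ cmp (RR)
  rd@[10:7]=0x3 ⇒ R3
  rs@[6:3]=0xc ⇒ R12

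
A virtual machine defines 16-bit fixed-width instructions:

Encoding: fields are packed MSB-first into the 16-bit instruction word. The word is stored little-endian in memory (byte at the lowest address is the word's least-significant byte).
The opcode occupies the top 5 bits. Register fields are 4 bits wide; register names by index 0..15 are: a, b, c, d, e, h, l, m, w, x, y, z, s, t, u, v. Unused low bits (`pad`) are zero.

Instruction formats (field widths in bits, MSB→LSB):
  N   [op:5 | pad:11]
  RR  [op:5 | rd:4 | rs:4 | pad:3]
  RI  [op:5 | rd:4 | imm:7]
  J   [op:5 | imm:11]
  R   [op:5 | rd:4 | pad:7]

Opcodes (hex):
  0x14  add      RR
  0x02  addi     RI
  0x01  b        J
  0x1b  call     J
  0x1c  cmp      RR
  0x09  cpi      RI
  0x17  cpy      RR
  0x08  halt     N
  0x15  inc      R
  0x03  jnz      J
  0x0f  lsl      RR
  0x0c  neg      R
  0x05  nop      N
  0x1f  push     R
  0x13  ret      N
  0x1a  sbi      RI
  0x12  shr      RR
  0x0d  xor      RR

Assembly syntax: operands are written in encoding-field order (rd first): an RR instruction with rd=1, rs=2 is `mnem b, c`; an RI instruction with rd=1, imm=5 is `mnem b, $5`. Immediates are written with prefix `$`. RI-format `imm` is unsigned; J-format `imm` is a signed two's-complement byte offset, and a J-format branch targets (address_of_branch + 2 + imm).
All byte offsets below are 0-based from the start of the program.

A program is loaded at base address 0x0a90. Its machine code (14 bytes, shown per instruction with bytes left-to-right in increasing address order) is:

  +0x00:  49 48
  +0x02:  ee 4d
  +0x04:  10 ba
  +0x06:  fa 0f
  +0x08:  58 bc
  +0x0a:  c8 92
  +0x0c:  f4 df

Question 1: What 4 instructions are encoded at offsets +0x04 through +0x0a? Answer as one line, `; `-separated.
[04] 10 ba → 0xba10
  opcode bits[15:11]=0x17: cpy/RR
  rd@[10:7]=0x4 ⇒ e
  rs@[6:3]=0x2 ⇒ c
[06] fa 0f → 0x0ffa
  opcode bits[15:11]=0x1: b/J
  imm@[10:0]=0x7fa (s11→-6) ⇒ $-6
[08] 58 bc → 0xbc58
  opcode bits[15:11]=0x17: cpy/RR
  rd@[10:7]=0x8 ⇒ w
  rs@[6:3]=0xb ⇒ z
[0a] c8 92 → 0x92c8
  opcode bits[15:11]=0x12: shr/RR
  rd@[10:7]=0x5 ⇒ h
  rs@[6:3]=0x9 ⇒ x

cpy e, c; b $-6; cpy w, z; shr h, x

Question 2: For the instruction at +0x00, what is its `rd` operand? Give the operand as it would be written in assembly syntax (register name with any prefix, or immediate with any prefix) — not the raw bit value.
a

@+00  little-endian(49 48) = 0x4849
  opcode bits[15:11]=0x9: cpi/RI
  [10:7] rd=0 = a
  [6:0] imm=73 = $73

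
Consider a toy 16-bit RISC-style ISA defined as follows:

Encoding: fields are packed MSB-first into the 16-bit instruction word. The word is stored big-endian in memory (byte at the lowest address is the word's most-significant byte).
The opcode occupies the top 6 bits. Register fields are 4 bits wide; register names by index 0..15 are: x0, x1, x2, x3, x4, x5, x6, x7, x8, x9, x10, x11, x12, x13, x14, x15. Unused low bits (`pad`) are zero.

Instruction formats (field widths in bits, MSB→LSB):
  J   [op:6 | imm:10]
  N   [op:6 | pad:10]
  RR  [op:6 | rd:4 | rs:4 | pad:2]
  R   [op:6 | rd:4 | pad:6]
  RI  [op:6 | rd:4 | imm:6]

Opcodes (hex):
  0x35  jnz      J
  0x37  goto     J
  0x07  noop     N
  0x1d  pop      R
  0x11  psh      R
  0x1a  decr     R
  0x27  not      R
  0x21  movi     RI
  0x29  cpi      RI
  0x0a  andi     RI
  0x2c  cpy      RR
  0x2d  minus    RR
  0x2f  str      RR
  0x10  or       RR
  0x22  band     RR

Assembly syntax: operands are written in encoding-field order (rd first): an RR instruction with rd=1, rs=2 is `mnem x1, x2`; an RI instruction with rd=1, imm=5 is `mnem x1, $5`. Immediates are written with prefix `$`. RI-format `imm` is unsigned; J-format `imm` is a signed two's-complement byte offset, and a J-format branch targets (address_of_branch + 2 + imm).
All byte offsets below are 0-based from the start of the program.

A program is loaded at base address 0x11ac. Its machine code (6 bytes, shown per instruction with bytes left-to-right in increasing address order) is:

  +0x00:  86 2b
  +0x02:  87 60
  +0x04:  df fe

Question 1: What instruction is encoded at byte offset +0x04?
goto $-2

@+04  big-endian(df fe) = 0xdffe
  top 6b → 0x37 → goto [J]
  [9:0] imm=1022 (s10→-2) = $-2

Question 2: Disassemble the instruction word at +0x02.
+0x02: 87 60 ⇒ word 0x8760 (big)
  op=0x8760>>10=0x21 ⇒ movi (RI)
  rd: (w>>6)&0xf=0xd → x13
  imm: (w>>0)&0x3f=0x20 → $32

movi x13, $32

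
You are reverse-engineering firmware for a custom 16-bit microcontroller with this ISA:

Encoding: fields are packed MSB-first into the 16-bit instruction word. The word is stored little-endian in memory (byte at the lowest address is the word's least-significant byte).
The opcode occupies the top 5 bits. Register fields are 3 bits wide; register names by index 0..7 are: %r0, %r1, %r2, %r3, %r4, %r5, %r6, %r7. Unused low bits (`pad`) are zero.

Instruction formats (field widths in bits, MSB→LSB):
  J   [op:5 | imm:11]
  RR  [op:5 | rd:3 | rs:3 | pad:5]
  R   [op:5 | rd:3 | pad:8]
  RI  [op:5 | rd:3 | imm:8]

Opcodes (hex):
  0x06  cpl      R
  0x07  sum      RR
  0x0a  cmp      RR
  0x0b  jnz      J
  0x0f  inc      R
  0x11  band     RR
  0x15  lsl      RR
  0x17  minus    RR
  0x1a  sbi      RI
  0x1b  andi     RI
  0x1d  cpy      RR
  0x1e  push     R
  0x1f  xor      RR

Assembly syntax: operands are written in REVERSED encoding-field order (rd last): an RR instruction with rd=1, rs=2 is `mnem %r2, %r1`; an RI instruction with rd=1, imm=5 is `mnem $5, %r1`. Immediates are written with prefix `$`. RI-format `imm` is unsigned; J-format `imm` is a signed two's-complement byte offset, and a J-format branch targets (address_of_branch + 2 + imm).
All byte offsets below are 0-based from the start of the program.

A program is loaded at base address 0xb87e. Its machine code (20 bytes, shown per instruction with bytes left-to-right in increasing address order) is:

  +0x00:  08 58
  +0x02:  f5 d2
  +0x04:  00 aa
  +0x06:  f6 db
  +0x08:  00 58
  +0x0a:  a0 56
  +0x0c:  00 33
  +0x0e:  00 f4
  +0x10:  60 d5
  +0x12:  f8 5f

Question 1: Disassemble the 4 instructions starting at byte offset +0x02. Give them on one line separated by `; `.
sbi $245, %r2; lsl %r0, %r2; andi $246, %r3; jnz $0

off 0x02: read f5 d2 as little → 0xd2f5
  op=0xd2f5>>11=0x1a ⇒ sbi (RI)
  [10:8] rd=2 = %r2
  [7:0] imm=245 = $245
off 0x04: read 00 aa as little → 0xaa00
  op=0xaa00>>11=0x15 ⇒ lsl (RR)
  [10:8] rd=2 = %r2
  [7:5] rs=0 = %r0
off 0x06: read f6 db as little → 0xdbf6
  op=0xdbf6>>11=0x1b ⇒ andi (RI)
  [10:8] rd=3 = %r3
  [7:0] imm=246 = $246
off 0x08: read 00 58 as little → 0x5800
  op=0x5800>>11=0xb ⇒ jnz (J)
  [10:0] imm=0 = $0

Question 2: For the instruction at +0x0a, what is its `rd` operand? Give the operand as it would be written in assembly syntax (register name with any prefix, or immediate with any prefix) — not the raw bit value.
off 0x0a: read a0 56 as little → 0x56a0
  opcode bits[15:11]=0xa: cmp/RR
  rd: (w>>8)&0x7=0x6 → %r6
  rs: (w>>5)&0x7=0x5 → %r5

%r6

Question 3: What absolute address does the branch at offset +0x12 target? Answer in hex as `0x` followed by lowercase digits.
@+12  little-endian(f8 5f) = 0x5ff8
  top 5b → 0xb → jnz [J]
  imm@[10:0]=0x7f8 (s11→-8) ⇒ $-8
  target = base 0xb87e + off 0x12 + 2 + imm -8 = 0xb88a

0xb88a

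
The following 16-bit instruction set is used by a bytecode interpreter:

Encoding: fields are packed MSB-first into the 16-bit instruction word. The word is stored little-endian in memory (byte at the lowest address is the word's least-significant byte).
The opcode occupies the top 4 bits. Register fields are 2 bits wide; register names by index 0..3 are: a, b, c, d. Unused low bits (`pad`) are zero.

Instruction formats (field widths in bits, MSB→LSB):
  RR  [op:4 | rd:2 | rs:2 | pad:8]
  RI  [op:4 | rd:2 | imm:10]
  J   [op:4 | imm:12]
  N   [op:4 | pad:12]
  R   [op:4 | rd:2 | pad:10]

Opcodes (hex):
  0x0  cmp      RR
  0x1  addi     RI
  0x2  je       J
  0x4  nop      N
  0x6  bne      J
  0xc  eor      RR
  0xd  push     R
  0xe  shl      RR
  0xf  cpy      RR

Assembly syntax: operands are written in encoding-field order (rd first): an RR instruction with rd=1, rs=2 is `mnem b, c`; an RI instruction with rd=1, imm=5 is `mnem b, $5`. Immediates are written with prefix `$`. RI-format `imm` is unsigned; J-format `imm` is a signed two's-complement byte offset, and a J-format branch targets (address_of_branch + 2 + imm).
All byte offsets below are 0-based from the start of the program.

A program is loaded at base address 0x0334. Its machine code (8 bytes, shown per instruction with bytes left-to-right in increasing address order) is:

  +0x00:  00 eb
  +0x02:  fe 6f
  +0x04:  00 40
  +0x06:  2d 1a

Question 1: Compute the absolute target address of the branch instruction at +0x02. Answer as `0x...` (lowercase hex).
off 0x02: read fe 6f as little → 0x6ffe
  opcode bits[15:12]=0x6: bne/J
  imm: (w>>0)&0xfff=0xffe (s12→-2) → $-2
  target = base 0x0334 + off 0x02 + 2 + imm -2 = 0x0336

0x0336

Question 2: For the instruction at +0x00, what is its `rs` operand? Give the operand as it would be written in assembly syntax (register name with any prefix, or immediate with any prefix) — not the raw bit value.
d

@+00  little-endian(00 eb) = 0xeb00
  top 4b → 0xe → shl [RR]
  rd@[11:10]=0x2 ⇒ c
  rs@[9:8]=0x3 ⇒ d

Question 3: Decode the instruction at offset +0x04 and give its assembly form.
@+04  little-endian(00 40) = 0x4000
  opcode bits[15:12]=0x4: nop/N

nop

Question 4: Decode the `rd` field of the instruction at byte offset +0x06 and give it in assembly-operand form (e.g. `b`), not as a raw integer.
c

+0x06: 2d 1a ⇒ word 0x1a2d (little)
  op=0x1a2d>>12=0x1 ⇒ addi (RI)
  [11:10] rd=2 = c
  [9:0] imm=557 = $557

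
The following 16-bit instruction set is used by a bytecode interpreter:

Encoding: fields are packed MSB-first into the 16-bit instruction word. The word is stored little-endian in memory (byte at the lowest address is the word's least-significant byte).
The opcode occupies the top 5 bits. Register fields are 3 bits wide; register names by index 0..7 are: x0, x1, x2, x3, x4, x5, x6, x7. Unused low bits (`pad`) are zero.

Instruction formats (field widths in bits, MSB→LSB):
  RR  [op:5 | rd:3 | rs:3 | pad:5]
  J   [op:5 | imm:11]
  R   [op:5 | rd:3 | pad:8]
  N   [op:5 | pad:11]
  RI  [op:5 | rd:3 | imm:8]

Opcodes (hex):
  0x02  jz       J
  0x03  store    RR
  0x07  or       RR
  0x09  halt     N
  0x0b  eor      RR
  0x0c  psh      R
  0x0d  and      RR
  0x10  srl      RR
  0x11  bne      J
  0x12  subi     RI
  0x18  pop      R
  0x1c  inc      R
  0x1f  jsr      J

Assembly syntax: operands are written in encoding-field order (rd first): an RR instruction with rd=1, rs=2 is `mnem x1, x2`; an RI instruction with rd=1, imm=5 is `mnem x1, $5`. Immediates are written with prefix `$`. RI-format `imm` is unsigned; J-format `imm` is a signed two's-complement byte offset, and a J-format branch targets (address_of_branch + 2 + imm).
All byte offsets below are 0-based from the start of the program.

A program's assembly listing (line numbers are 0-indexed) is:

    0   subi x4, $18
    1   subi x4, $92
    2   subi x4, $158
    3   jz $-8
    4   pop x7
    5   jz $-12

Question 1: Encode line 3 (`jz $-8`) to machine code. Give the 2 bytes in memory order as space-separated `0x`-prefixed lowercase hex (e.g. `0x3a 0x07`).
line 3 (jz): pack op=0x2:5|imm=-8:11 = 0x17f8; little→ f8 17

0xf8 0x17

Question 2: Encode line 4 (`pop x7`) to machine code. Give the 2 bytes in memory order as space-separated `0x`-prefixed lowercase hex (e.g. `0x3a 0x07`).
0x00 0xc7

line 4 (pop): pack op=0x18:5|rd=7:3|pad=0:8 = 0xc700; little→ 00 c7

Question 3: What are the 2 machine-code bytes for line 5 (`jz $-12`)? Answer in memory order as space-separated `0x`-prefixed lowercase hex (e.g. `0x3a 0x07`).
0xf4 0x17

line 5 (jz): pack op=0x2:5|imm=-12:11 = 0x17f4; little→ f4 17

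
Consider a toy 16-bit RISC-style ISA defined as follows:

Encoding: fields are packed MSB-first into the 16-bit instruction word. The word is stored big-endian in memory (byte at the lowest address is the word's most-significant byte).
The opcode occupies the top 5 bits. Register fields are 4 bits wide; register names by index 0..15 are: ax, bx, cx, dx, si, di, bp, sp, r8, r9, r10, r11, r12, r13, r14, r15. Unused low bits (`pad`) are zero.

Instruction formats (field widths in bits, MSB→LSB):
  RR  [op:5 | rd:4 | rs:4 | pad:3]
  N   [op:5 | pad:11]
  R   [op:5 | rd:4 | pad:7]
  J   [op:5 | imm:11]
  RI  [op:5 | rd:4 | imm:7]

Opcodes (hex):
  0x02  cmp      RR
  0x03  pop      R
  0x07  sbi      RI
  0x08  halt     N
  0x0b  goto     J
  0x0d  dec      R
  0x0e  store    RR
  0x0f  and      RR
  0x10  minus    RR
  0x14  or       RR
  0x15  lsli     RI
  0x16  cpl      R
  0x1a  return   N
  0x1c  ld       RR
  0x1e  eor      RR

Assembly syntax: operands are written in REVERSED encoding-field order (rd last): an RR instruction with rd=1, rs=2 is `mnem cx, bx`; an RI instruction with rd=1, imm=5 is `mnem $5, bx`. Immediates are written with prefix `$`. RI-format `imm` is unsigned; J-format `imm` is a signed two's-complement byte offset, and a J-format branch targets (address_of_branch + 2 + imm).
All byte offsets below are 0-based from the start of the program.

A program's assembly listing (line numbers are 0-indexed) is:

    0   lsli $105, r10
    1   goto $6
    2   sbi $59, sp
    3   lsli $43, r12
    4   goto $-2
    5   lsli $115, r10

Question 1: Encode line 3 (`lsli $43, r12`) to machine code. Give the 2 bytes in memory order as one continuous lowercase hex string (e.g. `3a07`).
ae2b

3. lsli fields op=0x15:5|rd=12:4|imm=43:7 → word ae2bh → ae 2b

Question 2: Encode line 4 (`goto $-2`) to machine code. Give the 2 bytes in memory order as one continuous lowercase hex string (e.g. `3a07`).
line 4 (goto): pack op=0xb:5|imm=-2:11 = 0x5ffe; big→ 5f fe

5ffe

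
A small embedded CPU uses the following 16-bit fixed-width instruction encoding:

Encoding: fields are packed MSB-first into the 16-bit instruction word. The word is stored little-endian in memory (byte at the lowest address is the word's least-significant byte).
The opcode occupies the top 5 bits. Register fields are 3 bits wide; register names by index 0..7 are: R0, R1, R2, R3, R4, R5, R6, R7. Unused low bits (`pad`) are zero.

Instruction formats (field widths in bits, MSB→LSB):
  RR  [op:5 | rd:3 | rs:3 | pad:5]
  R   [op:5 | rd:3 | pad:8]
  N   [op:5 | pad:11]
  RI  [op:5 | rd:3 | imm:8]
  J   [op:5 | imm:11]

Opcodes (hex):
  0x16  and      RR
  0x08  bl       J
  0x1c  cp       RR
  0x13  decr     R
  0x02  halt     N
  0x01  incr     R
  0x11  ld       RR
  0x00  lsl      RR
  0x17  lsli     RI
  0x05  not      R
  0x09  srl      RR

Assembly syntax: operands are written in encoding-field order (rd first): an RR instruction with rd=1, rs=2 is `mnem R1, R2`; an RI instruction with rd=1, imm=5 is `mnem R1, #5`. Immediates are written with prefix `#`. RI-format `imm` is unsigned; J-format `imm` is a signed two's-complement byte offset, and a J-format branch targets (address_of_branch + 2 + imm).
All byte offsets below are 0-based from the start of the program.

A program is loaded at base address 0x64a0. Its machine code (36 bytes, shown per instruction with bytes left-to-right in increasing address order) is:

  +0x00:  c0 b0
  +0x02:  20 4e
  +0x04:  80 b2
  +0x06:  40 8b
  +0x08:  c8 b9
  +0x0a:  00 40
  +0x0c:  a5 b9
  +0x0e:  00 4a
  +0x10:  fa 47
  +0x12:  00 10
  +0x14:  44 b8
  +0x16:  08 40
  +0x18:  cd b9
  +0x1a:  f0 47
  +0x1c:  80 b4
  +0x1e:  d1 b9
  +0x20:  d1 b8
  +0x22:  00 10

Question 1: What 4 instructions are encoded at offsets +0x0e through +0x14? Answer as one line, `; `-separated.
srl R2, R0; bl #-6; halt; lsli R0, #68

off 0x0e: read 00 4a as little → 0x4a00
  op=0x4a00>>11=0x9 ⇒ srl (RR)
  rd@[10:8]=0x2 ⇒ R2
  rs@[7:5]=0x0 ⇒ R0
off 0x10: read fa 47 as little → 0x47fa
  op=0x47fa>>11=0x8 ⇒ bl (J)
  imm@[10:0]=0x7fa (s11→-6) ⇒ #-6
off 0x12: read 00 10 as little → 0x1000
  op=0x1000>>11=0x2 ⇒ halt (N)
off 0x14: read 44 b8 as little → 0xb844
  op=0xb844>>11=0x17 ⇒ lsli (RI)
  rd@[10:8]=0x0 ⇒ R0
  imm@[7:0]=0x44 ⇒ #68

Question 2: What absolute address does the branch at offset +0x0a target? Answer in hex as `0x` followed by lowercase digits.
0x64ac

[0a] 00 40 → 0x4000
  opcode bits[15:11]=0x8: bl/J
  imm: (w>>0)&0x7ff=0x0 → #0
  target = base 0x64a0 + off 0x0a + 2 + imm 0 = 0x64ac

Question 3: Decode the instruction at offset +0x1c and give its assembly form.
and R4, R4

[1c] 80 b4 → 0xb480
  top 5b → 0x16 → and [RR]
  rd: (w>>8)&0x7=0x4 → R4
  rs: (w>>5)&0x7=0x4 → R4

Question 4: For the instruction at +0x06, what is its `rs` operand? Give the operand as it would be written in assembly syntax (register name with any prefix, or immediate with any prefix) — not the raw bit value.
R2

off 0x06: read 40 8b as little → 0x8b40
  top 5b → 0x11 → ld [RR]
  rd@[10:8]=0x3 ⇒ R3
  rs@[7:5]=0x2 ⇒ R2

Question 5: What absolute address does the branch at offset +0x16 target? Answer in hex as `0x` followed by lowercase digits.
+0x16: 08 40 ⇒ word 0x4008 (little)
  top 5b → 0x8 → bl [J]
  [10:0] imm=8 = #8
  target = base 0x64a0 + off 0x16 + 2 + imm 8 = 0x64c0

0x64c0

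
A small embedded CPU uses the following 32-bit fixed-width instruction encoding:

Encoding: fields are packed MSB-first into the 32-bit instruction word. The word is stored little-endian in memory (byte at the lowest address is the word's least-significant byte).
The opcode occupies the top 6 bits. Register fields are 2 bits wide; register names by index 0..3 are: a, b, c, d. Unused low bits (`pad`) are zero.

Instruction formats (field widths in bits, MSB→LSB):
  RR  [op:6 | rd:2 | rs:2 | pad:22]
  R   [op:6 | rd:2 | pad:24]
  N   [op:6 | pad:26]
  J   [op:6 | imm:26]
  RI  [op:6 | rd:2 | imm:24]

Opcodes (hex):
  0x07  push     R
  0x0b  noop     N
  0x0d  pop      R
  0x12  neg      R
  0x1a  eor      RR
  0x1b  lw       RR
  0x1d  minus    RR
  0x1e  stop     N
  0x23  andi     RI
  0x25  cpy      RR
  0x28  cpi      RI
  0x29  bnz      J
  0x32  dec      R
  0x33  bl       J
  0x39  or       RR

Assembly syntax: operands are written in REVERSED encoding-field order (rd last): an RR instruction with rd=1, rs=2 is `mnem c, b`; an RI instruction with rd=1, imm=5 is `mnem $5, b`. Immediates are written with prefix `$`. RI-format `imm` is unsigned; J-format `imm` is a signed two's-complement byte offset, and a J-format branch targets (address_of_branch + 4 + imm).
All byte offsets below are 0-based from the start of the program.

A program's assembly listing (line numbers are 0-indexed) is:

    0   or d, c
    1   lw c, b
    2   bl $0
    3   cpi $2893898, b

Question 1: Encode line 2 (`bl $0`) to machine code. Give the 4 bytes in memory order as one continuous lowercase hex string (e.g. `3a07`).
000000cc

line 2 (bl): pack op=0x33:6|imm=0:26 = 0xcc000000; little→ 00 00 00 cc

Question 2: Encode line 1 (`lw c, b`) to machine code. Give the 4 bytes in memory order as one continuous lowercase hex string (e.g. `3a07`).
0000806d

L1: lw op=0x1b:6|rd=1:2|rs=2:2|pad=0:22 ⇒ 0x6d800000 ⇒ little 00 00 80 6d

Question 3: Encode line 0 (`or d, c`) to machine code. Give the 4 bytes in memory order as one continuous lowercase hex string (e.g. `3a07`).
0000c0e6

L0: or op=0x39:6|rd=2:2|rs=3:2|pad=0:22 ⇒ 0xe6c00000 ⇒ little 00 00 c0 e6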